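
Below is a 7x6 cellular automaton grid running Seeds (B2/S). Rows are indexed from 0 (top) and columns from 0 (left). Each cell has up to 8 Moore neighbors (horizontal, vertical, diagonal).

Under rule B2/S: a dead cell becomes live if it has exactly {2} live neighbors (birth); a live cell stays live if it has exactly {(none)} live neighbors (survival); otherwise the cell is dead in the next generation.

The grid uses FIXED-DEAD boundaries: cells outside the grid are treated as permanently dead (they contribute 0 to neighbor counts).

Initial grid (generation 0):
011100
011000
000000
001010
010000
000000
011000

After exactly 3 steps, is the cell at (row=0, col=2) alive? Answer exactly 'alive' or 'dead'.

Simulating step by step:
Generation 0 (given above): 10 live cells
Generation 1: 7 live cells
100000
100000
000000
010100
001100
100000
000000
Generation 2: 11 live cells
010000
010000
111000
000010
100010
011100
000000
Generation 3: 10 live cells
101000
000000
000100
001001
000001
100010
010100

Cell (0,2) at generation 3: 1 -> alive

Answer: alive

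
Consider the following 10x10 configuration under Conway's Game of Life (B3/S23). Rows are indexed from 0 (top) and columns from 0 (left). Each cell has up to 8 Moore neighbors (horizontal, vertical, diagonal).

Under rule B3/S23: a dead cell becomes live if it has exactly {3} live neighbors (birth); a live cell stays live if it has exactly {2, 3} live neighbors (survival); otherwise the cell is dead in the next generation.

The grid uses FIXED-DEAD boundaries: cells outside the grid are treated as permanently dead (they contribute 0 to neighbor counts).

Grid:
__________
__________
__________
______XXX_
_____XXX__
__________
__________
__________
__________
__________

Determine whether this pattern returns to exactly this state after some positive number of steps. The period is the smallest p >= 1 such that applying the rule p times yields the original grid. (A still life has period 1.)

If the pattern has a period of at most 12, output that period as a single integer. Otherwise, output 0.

Simulating and comparing each generation to the original:
Gen 0 (original, given above): 6 live cells
Gen 1: 6 live cells, differs from original
Gen 2: 6 live cells, MATCHES original -> period = 2

Answer: 2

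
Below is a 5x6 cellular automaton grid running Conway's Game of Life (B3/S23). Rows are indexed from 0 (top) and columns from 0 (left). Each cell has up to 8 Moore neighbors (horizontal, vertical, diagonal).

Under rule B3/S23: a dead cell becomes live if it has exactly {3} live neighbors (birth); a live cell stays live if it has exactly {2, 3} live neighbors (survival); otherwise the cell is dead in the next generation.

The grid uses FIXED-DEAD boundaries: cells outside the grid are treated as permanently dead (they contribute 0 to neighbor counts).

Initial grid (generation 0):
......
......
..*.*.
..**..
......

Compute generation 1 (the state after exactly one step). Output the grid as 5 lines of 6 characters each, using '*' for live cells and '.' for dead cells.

Simulating step by step:
Generation 0 (given above): 4 live cells
Generation 1: 3 live cells
(generation 1 grid is the final answer)

Answer: ......
......
..*...
..**..
......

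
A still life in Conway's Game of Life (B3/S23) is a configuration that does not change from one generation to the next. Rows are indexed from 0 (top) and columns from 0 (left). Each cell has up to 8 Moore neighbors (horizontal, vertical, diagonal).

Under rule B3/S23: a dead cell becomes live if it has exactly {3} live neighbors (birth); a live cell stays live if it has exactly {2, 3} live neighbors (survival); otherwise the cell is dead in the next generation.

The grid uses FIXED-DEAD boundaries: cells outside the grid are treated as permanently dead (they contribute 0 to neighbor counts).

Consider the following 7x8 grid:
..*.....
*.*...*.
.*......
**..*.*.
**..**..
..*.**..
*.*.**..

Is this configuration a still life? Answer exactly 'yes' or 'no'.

Answer: no

Derivation:
Compute generation 1 and compare to generation 0 (given above):
Generation 1:
.*......
..*.....
..*..*..
..*.*...
*.*...*.
*.*...*.
.*..**..
Cell (0,1) differs: gen0=0 vs gen1=1 -> NOT a still life.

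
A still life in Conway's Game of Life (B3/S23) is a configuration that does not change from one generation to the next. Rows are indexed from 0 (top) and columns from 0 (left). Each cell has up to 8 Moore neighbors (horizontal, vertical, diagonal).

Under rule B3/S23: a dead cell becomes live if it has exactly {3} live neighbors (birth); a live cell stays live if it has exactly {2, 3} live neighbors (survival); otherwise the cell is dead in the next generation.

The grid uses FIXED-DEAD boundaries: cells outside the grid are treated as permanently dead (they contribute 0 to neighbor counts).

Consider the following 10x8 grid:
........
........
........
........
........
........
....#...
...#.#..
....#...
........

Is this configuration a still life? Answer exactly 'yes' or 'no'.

Compute generation 1 and compare to generation 0 (given above):
Generation 1:
........
........
........
........
........
........
....#...
...#.#..
....#...
........
The grids are IDENTICAL -> still life.

Answer: yes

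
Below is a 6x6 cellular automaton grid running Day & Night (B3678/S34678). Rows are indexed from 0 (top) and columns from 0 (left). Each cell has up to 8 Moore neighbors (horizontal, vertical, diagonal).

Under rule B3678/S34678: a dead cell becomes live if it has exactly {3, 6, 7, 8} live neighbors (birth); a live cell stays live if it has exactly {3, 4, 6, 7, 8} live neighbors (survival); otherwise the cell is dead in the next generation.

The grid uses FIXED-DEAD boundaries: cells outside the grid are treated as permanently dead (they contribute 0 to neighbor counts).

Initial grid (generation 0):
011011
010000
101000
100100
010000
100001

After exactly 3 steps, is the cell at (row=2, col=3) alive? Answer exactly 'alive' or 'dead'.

Simulating step by step:
Generation 0 (given above): 12 live cells
Generation 1: 5 live cells
000000
110100
000000
001000
100000
000000
Generation 2: 2 live cells
000000
000000
011000
000000
000000
000000
Generation 3: 0 live cells
000000
000000
000000
000000
000000
000000

Cell (2,3) at generation 3: 0 -> dead

Answer: dead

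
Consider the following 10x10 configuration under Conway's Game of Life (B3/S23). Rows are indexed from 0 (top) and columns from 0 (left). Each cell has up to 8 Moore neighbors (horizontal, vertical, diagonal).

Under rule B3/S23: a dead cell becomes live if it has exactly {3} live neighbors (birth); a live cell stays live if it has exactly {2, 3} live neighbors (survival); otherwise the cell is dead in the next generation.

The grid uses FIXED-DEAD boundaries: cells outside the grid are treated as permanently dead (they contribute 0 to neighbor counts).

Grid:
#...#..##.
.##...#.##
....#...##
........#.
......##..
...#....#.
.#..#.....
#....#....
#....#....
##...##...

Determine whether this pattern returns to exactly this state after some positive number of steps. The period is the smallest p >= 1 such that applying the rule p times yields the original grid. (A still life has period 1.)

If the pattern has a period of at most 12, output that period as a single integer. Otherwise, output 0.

Simulating and comparing each generation to the original:
Gen 0 (original, given above): 27 live cells
Gen 1: 24 live cells, differs from original
Gen 2: 21 live cells, differs from original
Gen 3: 15 live cells, differs from original
Gen 4: 17 live cells, differs from original
Gen 5: 15 live cells, differs from original
Gen 6: 22 live cells, differs from original
Gen 7: 20 live cells, differs from original
Gen 8: 20 live cells, differs from original
Gen 9: 20 live cells, differs from original
Gen 10: 16 live cells, differs from original
Gen 11: 16 live cells, differs from original
Gen 12: 11 live cells, differs from original
No period found within 12 steps.

Answer: 0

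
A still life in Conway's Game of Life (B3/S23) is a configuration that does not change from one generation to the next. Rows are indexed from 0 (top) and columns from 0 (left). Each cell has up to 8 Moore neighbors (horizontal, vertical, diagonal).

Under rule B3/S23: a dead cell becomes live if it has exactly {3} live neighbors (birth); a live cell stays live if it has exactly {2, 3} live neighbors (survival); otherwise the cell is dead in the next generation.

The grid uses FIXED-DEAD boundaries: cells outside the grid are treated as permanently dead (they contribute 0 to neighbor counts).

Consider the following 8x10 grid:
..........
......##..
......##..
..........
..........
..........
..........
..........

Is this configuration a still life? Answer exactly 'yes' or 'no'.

Compute generation 1 and compare to generation 0 (given above):
Generation 1:
..........
......##..
......##..
..........
..........
..........
..........
..........
The grids are IDENTICAL -> still life.

Answer: yes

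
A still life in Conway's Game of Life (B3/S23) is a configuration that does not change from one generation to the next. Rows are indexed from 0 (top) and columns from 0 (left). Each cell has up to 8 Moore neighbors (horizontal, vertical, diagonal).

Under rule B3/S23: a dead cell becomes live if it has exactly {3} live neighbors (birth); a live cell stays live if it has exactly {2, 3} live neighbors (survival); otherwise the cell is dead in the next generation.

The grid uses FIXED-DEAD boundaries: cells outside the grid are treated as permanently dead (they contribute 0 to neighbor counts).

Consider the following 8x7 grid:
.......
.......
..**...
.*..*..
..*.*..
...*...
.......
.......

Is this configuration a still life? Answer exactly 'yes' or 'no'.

Compute generation 1 and compare to generation 0 (given above):
Generation 1:
.......
.......
..**...
.*..*..
..*.*..
...*...
.......
.......
The grids are IDENTICAL -> still life.

Answer: yes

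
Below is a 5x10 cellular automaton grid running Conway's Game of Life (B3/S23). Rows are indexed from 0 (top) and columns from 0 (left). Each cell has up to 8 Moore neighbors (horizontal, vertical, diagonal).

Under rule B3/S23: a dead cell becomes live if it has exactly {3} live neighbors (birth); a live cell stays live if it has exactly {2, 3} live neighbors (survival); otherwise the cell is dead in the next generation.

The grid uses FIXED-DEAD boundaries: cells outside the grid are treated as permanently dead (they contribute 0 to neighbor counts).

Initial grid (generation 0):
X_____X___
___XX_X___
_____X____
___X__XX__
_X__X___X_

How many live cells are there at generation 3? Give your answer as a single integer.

Simulating step by step:
Generation 0 (given above): 12 live cells
Generation 1: 11 live cells
_____X____
____X_X___
___X_X_X__
____XXXX__
_______X__
Generation 2: 11 live cells
_____X____
____X_X___
___X___X__
____XX_XX_
_____X_X__
Generation 3: 15 live cells
_____X____
____XXX___
___X___XX_
____XX_XX_
____XX_XX_
Population at generation 3: 15

Answer: 15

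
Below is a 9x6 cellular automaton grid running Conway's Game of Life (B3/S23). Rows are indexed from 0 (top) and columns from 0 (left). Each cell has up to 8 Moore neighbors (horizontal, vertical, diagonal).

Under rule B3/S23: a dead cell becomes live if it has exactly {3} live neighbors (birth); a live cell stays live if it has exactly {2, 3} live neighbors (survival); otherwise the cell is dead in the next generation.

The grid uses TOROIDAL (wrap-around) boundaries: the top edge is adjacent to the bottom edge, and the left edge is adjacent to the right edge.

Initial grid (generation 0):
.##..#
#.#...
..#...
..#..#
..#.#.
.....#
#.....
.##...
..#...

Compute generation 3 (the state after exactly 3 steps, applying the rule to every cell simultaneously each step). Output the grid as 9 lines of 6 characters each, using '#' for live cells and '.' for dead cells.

Answer: #..##.
....#.
......
######
######
......
###...
#.##..
##.##.

Derivation:
Simulating step by step:
Generation 0 (given above): 15 live cells
Generation 1: 20 live cells
#.##..
#.##..
..##..
.##...
...###
.....#
##....
.##...
#..#..
Generation 2: 17 live cells
#...##
....#.
......
.#....
#.####
.....#
###...
..#...
#..#..
Generation 3: 26 live cells
(generation 3 grid is the final answer)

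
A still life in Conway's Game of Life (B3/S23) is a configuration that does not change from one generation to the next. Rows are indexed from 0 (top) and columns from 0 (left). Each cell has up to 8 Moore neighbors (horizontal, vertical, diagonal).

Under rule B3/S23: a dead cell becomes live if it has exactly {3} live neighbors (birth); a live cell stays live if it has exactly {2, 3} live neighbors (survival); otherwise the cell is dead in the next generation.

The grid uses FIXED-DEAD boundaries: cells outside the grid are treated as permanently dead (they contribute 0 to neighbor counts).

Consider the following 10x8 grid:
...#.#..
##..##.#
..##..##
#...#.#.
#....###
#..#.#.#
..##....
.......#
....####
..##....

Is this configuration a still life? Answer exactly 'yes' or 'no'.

Compute generation 1 and compare to generation 0 (given above):
Generation 1:
.....##.
.#...#.#
#.##...#
.#.##...
##.....#
.###.#.#
..###.#.
...###.#
...#####
...####.
Cell (0,3) differs: gen0=1 vs gen1=0 -> NOT a still life.

Answer: no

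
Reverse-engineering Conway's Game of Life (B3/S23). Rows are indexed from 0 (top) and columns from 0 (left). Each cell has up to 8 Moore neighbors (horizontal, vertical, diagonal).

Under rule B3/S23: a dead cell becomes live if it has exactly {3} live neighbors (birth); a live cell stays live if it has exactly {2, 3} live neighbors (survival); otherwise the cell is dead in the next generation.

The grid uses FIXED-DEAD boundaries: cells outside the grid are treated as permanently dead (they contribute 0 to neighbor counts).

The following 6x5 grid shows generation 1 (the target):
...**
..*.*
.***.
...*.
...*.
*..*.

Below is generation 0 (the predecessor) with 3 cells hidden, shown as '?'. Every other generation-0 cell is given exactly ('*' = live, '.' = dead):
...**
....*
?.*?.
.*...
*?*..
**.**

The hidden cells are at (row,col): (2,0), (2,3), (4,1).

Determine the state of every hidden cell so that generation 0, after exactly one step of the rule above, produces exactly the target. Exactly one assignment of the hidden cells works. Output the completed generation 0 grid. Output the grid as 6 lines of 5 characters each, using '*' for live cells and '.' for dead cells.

Hidden generation-0 cells (in order): (2,0), (2,3), (4,1).
A hidden cell only influences target cells in its own 3x3 neighborhood. Try each of the 2^3 = 8 assignments, step the completed generation 0 forward once under B3/S23, and compare with the target:
  (2,0)=. (2,3)=. (4,1)=. -> step gives (1,2)='.' but target has '*' -> reject
  (2,0)=. (2,3)=. (4,1)=* -> step gives (1,2)='.' but target has '*' -> reject
  (2,0)=. (2,3)=* (4,1)=. -> step gives (2,1)='.' but target has '*' -> reject
  (2,0)=. (2,3)=* (4,1)=* -> step gives (2,1)='.' but target has '*' -> reject
  (2,0)=* (2,3)=. (4,1)=. -> step gives (1,2)='.' but target has '*' -> reject
  (2,0)=* (2,3)=. (4,1)=* -> step gives (1,2)='.' but target has '*' -> reject
  (2,0)=* (2,3)=* (4,1)=. -> step gives (3,0)='*' but target has '.' -> reject
  (2,0)=* (2,3)=* (4,1)=* -> step reproduces the target at every cell -> ACCEPT
Unique solution: (2,0)=live, (2,3)=live, (4,1)=live.
Check: live-neighbor counts of every cell in the completed generation 0:
00122
12353
13222
45531
45432
34421
Applying B3/S23 to generation 0 with these counts gives:
...**
..*.*
.***.
...*.
...*.
*..*.
which matches the target exactly.

Answer: ...**
....*
*.**.
.*...
***..
**.**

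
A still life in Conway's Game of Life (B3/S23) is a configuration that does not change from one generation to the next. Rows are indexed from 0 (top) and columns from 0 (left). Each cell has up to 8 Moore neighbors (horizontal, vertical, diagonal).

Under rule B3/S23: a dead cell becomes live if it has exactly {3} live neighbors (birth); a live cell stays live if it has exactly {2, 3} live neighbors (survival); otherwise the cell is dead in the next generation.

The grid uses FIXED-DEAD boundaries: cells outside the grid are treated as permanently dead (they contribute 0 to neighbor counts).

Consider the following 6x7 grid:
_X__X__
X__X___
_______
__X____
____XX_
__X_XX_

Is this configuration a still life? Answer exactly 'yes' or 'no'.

Compute generation 1 and compare to generation 0 (given above):
Generation 1:
_______
_______
_______
_______
____XX_
___XXX_
Cell (0,1) differs: gen0=1 vs gen1=0 -> NOT a still life.

Answer: no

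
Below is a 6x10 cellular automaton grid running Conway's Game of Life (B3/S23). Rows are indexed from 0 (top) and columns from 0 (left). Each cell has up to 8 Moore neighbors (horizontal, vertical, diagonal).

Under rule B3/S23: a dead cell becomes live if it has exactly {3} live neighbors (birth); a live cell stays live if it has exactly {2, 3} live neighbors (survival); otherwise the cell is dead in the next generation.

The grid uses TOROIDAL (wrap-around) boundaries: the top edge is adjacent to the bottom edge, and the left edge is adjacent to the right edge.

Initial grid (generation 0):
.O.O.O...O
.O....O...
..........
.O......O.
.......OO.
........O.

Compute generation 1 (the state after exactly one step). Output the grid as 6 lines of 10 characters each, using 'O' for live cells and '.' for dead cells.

Answer: O.O.......
O.O.......
..........
.......OO.
.......OOO
.......OOO

Derivation:
Simulating step by step:
Generation 0 (given above): 11 live cells
Generation 1: 12 live cells
(generation 1 grid is the final answer)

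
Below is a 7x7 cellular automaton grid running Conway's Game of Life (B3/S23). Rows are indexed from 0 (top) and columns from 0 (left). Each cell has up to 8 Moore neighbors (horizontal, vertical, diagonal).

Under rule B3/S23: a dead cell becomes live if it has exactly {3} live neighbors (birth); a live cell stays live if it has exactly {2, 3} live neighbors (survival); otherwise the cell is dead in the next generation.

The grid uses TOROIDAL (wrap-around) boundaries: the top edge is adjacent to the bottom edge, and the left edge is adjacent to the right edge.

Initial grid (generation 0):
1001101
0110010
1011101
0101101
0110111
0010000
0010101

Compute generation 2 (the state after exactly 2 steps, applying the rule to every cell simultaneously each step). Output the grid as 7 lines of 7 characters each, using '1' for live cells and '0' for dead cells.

Simulating step by step:
Generation 0 (given above): 25 live cells
Generation 1: 16 live cells
1000101
0000000
0000001
0000000
0100101
1010101
1110101
Generation 2: 14 live cells
(generation 2 grid is the final answer)

Answer: 0001001
1000011
0000000
1000010
0101001
0010100
0010100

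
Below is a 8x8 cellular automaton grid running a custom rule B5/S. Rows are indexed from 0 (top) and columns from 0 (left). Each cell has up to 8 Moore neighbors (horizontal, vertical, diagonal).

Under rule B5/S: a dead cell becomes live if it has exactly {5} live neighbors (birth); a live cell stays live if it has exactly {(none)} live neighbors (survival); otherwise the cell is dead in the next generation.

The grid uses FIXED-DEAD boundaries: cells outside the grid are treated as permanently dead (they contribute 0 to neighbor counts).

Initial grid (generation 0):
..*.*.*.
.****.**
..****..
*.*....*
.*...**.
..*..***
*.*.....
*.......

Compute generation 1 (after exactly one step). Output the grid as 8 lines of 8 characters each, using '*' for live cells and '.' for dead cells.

Answer: ...*....
........
.*......
........
........
........
........
........

Derivation:
Simulating step by step:
Generation 0 (given above): 26 live cells
Generation 1: 2 live cells
(generation 1 grid is the final answer)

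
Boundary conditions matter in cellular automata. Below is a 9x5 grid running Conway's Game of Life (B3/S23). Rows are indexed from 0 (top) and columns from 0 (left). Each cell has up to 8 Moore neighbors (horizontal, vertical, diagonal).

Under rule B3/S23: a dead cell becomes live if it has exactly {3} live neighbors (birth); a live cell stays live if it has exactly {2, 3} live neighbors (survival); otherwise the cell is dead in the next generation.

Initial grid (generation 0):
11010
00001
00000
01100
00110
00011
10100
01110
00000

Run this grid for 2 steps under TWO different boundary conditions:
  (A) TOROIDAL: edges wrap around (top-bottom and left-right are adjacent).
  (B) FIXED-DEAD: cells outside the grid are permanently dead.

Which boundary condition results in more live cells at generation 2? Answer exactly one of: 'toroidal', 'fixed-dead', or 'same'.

Answer: toroidal

Derivation:
Under TOROIDAL boundary, generation 2:
01000
10001
11111
11110
01001
01001
10011
01110
00000
Population = 22

Under FIXED-DEAD boundary, generation 2:
00000
00000
00100
01110
11001
00011
01001
01110
01110
Population = 17

Comparison: toroidal=22, fixed-dead=17 -> toroidal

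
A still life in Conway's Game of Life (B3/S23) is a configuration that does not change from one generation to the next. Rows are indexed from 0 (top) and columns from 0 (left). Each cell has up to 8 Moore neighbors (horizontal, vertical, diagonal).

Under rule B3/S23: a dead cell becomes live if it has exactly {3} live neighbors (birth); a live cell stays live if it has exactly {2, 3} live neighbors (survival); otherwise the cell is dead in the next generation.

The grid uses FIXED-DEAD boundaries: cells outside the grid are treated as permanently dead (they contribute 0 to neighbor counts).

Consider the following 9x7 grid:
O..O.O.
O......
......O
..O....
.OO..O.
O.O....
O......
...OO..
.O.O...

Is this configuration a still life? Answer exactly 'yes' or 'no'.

Answer: no

Derivation:
Compute generation 1 and compare to generation 0 (given above):
Generation 1:
.......
.......
.......
.OO....
..OO...
O.O....
.O.O...
..OOO..
..OOO..
Cell (0,0) differs: gen0=1 vs gen1=0 -> NOT a still life.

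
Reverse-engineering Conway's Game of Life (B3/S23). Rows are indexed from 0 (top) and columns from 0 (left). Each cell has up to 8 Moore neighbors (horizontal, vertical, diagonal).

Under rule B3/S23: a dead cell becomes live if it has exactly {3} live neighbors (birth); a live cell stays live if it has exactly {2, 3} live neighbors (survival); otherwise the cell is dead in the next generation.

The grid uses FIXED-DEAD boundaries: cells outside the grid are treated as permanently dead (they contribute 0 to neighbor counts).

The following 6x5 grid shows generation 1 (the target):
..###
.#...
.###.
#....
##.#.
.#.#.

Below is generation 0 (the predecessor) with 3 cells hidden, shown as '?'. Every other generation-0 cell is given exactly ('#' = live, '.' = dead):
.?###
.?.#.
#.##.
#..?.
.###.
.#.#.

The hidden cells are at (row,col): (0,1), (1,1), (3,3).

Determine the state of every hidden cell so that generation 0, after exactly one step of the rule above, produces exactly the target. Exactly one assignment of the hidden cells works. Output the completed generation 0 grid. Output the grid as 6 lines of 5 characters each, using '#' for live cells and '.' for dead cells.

Answer: ..###
...#.
#.##.
#....
.###.
.#.#.

Derivation:
Hidden generation-0 cells (in order): (0,1), (1,1), (3,3).
A hidden cell only influences target cells in its own 3x3 neighborhood. Try each of the 2^3 = 8 assignments, step the completed generation 0 forward once under B3/S23, and compare with the target:
  (0,1)=. (1,1)=. (3,3)=. -> step reproduces the target at every cell -> ACCEPT
  (0,1)=. (1,1)=. (3,3)=# -> step gives (2,4)='#' but target has '.' -> reject
  (0,1)=. (1,1)=# (3,3)=. -> step gives (2,0)='#' but target has '.' -> reject
  (0,1)=. (1,1)=# (3,3)=# -> step gives (2,0)='#' but target has '.' -> reject
  (0,1)=# (1,1)=. (3,3)=. -> step gives (1,1)='.' but target has '#' -> reject
  (0,1)=# (1,1)=. (3,3)=# -> step gives (1,1)='.' but target has '#' -> reject
  (0,1)=# (1,1)=# (3,3)=. -> step gives (0,1)='#' but target has '.' -> reject
  (0,1)=# (1,1)=# (3,3)=# -> step gives (0,1)='#' but target has '.' -> reject
Unique solution: (0,1)=dead, (1,1)=dead, (3,3)=dead.
Check: live-neighbor counts of every cell in the completed generation 0:
01232
13554
13222
25542
33422
22522
Applying B3/S23 to generation 0 with these counts gives:
..###
.#...
.###.
#....
##.#.
.#.#.
which matches the target exactly.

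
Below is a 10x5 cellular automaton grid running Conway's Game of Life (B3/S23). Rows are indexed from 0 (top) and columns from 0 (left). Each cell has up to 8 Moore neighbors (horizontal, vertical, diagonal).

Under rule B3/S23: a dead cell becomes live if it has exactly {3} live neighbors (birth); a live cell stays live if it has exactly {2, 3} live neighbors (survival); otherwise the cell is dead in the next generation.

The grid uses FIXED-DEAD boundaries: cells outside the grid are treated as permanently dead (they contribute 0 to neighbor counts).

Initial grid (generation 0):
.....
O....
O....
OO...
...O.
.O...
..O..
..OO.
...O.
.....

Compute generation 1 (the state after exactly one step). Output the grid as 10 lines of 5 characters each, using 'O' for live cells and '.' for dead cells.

Simulating step by step:
Generation 0 (given above): 10 live cells
Generation 1: 14 live cells
(generation 1 grid is the final answer)

Answer: .....
.....
O....
OO...
OOO..
..O..
.OOO.
..OO.
..OO.
.....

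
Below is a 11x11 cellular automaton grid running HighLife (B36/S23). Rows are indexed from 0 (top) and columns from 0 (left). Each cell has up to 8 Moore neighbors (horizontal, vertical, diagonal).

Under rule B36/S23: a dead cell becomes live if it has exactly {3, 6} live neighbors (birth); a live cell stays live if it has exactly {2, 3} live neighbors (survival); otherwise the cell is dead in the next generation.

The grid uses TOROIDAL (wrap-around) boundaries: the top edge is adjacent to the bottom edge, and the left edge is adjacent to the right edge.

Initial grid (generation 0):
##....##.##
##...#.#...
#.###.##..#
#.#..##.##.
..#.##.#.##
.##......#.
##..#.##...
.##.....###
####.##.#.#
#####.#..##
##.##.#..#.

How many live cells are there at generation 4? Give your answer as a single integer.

Simulating step by step:
Generation 0 (given above): 64 live cells
Generation 1: 40 live cells
....#..#.#.
...####..##
.####....#.
#.##......#
#.#.##.#...
..#.#..#.#.
...#...#...
....#...#..
.....##.#..
.....##.#..
..#.#.#....
Generation 2: 42 live cells
.....#.####
......#..##
.#.......#.
##...#....#
#.#####.#..
.##.##.#...
...##..#...
....###.#..
....#.#.##.
....#......
...##.#.#..
Generation 3: 39 live cells
....##....#
#.....##...
.#.......#.
...#.##..##
.#.....#..#
.#.....##..
..#..#.##..
......#.##.
...####.##.
....#...##.
...##.#.#..
Generation 4: 34 live cells
...##......
#....##...#
#....#.###.
..#...#.###
..#....#..#
###......#.
...........
...#...#...
...##.#...#
.....##....
...#...##..
Population at generation 4: 34

Answer: 34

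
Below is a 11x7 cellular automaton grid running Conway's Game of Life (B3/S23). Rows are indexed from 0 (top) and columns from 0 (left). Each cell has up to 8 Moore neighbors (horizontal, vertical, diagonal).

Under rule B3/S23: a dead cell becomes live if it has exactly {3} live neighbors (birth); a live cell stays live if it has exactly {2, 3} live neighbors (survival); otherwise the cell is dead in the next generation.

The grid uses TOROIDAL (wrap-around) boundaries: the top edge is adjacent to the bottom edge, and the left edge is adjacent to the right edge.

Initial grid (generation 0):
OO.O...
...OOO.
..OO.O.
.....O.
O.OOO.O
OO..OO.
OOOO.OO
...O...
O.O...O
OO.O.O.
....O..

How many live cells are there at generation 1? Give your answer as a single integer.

Answer: 34

Derivation:
Simulating step by step:
Generation 0 (given above): 34 live cells
Generation 1: 34 live cells
..OO.O.
.O...OO
..OO.OO
.O...O.
O.OO...
.......
...O.O.
...OOO.
O.OOO.O
OOOOOO.
...OO.O
Population at generation 1: 34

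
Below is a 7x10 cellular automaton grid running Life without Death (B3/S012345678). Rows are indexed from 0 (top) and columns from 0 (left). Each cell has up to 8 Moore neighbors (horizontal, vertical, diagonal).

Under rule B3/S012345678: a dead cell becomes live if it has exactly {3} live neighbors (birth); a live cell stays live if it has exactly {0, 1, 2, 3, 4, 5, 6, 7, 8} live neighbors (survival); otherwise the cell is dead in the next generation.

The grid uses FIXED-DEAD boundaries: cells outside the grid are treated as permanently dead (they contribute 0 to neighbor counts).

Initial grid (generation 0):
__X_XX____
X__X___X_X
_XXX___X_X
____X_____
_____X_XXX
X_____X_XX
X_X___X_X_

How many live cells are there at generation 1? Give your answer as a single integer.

Answer: 38

Derivation:
Simulating step by step:
Generation 0 (given above): 25 live cells
Generation 1: 38 live cells
__XXXX____
X__X__XX_X
_XXXX__X_X
__XXX_XX_X
_____XXXXX
XX___XX_XX
XXX___X_XX
Population at generation 1: 38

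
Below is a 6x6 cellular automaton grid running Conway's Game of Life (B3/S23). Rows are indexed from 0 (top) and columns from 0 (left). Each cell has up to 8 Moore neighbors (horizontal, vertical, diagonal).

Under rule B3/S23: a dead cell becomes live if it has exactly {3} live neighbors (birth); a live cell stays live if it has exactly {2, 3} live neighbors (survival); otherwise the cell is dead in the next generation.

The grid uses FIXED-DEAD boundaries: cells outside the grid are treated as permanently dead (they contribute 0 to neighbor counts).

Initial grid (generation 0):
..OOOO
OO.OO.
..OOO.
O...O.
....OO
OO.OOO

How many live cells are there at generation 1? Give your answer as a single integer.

Answer: 11

Derivation:
Simulating step by step:
Generation 0 (given above): 20 live cells
Generation 1: 11 live cells
.OO..O
.O....
O.O..O
......
OO....
...O.O
Population at generation 1: 11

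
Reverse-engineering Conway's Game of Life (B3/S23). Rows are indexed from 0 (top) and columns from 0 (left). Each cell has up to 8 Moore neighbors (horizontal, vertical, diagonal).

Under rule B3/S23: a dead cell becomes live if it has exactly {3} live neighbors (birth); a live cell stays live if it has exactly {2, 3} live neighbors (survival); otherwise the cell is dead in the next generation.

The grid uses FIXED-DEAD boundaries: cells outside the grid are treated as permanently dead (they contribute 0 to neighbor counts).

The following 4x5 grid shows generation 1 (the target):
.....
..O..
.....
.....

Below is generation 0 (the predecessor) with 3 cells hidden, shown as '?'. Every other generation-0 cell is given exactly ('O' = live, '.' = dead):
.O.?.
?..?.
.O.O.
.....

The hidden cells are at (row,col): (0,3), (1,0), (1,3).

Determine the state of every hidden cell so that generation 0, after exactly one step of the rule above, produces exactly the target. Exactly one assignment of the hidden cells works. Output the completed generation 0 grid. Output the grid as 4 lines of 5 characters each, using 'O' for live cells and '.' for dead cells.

Hidden generation-0 cells (in order): (0,3), (1,0), (1,3).
A hidden cell only influences target cells in its own 3x3 neighborhood. Try each of the 2^3 = 8 assignments, step the completed generation 0 forward once under B3/S23, and compare with the target:
  (0,3)=. (1,0)=. (1,3)=. -> step reproduces the target at every cell -> ACCEPT
  (0,3)=. (1,0)=. (1,3)=O -> step gives (1,2)='.' but target has 'O' -> reject
  (0,3)=. (1,0)=O (1,3)=. -> step gives (1,0)='O' but target has '.' -> reject
  (0,3)=. (1,0)=O (1,3)=O -> step gives (1,0)='O' but target has '.' -> reject
  (0,3)=O (1,0)=. (1,3)=. -> step gives (1,2)='.' but target has 'O' -> reject
  (0,3)=O (1,0)=. (1,3)=O -> step gives (0,2)='O' but target has '.' -> reject
  (0,3)=O (1,0)=O (1,3)=. -> step gives (1,0)='O' but target has '.' -> reject
  (0,3)=O (1,0)=O (1,3)=O -> step gives (0,2)='O' but target has '.' -> reject
Unique solution: (0,3)=dead, (1,0)=dead, (1,3)=dead.
Check: live-neighbor counts of every cell in the completed generation 0:
10100
22311
10201
11211
Applying B3/S23 to generation 0 with these counts gives:
.....
..O..
.....
.....
which matches the target exactly.

Answer: .O...
.....
.O.O.
.....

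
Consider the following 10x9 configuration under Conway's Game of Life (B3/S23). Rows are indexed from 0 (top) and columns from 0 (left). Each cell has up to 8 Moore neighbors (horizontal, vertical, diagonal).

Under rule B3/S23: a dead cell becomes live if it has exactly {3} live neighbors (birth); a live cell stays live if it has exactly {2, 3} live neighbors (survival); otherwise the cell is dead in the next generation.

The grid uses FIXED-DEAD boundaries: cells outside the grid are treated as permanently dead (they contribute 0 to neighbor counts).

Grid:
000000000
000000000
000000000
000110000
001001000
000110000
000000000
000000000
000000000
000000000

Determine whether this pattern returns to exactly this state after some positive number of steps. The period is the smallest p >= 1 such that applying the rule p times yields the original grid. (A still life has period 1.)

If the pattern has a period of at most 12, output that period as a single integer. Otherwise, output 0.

Simulating and comparing each generation to the original:
Gen 0 (original, given above): 6 live cells
Gen 1: 6 live cells, MATCHES original -> period = 1

Answer: 1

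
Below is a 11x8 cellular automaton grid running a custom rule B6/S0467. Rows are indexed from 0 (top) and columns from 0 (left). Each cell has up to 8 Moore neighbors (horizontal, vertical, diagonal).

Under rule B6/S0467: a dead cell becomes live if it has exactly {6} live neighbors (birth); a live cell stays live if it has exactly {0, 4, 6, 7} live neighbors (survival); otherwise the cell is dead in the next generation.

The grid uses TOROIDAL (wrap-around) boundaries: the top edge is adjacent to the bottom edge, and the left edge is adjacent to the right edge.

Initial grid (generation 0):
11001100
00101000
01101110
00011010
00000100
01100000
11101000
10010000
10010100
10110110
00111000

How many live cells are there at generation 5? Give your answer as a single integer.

Answer: 1

Derivation:
Simulating step by step:
Generation 0 (given above): 34 live cells
Generation 1: 13 live cells
00011000
00001100
00011000
00001100
00000000
01000000
00100000
00000000
00000000
00101000
00100000
Generation 2: 1 live cells
00000000
00000000
00000000
00000000
00000000
00000000
00000000
00000000
00000000
00001000
00000000
Generation 3: 1 live cells
00000000
00000000
00000000
00000000
00000000
00000000
00000000
00000000
00000000
00001000
00000000
Generation 4: 1 live cells
00000000
00000000
00000000
00000000
00000000
00000000
00000000
00000000
00000000
00001000
00000000
Generation 5: 1 live cells
00000000
00000000
00000000
00000000
00000000
00000000
00000000
00000000
00000000
00001000
00000000
Population at generation 5: 1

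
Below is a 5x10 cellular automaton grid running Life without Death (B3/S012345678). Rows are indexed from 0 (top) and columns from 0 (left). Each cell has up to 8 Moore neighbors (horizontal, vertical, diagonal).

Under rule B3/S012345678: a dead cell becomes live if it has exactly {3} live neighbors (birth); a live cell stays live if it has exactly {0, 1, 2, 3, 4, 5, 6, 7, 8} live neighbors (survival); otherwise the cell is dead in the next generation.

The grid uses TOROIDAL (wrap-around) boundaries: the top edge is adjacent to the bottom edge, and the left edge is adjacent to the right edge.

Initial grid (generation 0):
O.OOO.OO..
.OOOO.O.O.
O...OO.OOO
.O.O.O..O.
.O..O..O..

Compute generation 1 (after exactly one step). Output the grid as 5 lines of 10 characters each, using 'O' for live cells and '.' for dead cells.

Answer: O.OOO.OOO.
.OOOO.O.O.
O...OO.OOO
.OOO.O..O.
OO..O..OO.

Derivation:
Simulating step by step:
Generation 0 (given above): 25 live cells
Generation 1: 29 live cells
(generation 1 grid is the final answer)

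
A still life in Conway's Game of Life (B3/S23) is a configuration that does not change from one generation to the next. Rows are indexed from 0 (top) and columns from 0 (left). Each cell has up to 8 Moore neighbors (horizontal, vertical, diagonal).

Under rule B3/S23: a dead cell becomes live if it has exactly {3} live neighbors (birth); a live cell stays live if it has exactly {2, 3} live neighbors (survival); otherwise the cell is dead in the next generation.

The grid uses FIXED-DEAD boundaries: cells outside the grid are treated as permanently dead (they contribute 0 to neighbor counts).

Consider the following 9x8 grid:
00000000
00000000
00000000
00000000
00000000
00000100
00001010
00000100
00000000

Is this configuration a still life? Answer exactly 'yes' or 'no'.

Compute generation 1 and compare to generation 0 (given above):
Generation 1:
00000000
00000000
00000000
00000000
00000000
00000100
00001010
00000100
00000000
The grids are IDENTICAL -> still life.

Answer: yes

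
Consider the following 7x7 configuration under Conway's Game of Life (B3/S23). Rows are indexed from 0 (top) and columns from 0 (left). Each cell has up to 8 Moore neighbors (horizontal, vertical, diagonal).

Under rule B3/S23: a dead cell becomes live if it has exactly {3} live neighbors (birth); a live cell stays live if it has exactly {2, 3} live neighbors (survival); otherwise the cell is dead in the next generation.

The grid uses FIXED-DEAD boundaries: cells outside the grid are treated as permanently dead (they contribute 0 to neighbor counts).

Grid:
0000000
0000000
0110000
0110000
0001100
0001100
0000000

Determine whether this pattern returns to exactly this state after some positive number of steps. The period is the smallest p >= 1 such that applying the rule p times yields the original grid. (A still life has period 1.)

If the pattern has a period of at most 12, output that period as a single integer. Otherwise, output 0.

Simulating and comparing each generation to the original:
Gen 0 (original, given above): 8 live cells
Gen 1: 6 live cells, differs from original
Gen 2: 8 live cells, MATCHES original -> period = 2

Answer: 2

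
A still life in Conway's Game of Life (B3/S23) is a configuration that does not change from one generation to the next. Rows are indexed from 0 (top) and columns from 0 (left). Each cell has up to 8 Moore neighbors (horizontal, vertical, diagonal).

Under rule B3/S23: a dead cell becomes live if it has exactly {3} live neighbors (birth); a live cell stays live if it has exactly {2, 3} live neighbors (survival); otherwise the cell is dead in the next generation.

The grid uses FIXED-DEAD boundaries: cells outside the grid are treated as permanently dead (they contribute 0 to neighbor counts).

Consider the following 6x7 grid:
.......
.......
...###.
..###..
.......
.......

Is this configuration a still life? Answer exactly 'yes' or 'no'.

Compute generation 1 and compare to generation 0 (given above):
Generation 1:
.......
....#..
..#..#.
..#..#.
...#...
.......
Cell (1,4) differs: gen0=0 vs gen1=1 -> NOT a still life.

Answer: no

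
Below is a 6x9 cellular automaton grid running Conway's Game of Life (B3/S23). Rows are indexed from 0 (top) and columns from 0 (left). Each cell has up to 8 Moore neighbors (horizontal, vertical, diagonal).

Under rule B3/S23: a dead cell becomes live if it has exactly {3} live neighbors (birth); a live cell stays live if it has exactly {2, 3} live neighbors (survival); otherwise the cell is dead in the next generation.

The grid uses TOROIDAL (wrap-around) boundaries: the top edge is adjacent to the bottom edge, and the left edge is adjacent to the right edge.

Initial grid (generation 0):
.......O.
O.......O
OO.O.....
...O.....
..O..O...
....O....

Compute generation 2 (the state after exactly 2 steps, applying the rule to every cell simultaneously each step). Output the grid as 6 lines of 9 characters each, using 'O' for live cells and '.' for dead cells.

Answer: ........O
..O....O.
...O....O
.O..O....
..OOO....
.........

Derivation:
Simulating step by step:
Generation 0 (given above): 10 live cells
Generation 1: 13 live cells
........O
OO......O
OOO.....O
.O.OO....
...OO....
.........
Generation 2: 10 live cells
(generation 2 grid is the final answer)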